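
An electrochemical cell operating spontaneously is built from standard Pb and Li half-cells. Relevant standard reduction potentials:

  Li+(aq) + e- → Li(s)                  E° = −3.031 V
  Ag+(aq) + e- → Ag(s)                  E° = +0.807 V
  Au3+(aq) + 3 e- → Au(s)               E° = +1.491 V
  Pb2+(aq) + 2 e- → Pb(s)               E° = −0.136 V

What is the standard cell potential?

+2.895 V

The Pb²⁺/Pb couple has the higher E°, so Pb ion is reduced (cathode) and Li is oxidized (anode).
E°cell = E°(cathode) − E°(anode) = −0.136 − (−3.031) = +2.895 V.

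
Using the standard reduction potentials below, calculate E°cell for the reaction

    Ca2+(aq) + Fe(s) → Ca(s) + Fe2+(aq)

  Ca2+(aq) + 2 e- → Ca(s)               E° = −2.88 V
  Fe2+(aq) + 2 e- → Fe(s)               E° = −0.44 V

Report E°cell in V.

−2.44 V

In the reaction as written, Ca2+(aq) is reduced (cathode) and Fe2+(aq) is produced by oxidation at the anode.
E°cell = E°(cathode) − E°(anode) = −2.88 − (−0.44) = −2.44 V.
The negative E°cell means the reaction is non-spontaneous in the direction written.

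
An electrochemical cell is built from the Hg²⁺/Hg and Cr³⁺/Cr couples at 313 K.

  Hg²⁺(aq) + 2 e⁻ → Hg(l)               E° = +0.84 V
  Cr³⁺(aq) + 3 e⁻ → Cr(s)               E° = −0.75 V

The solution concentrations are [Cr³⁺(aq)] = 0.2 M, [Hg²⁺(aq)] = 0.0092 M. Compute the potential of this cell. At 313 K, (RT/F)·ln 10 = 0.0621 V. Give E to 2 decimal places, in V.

+1.54 V

Since E°(Hg²⁺/Hg) > E°(Cr³⁺/Cr), Hg²⁺/Hg serves as the cathode.
The standard potential is +0.84 − (−0.75) = +1.59 V and the balanced reaction transfers n = 6 electrons.
For the overall reaction 3 Hg²⁺(aq) + 2 Cr(s) → 3 Hg(l) + 2 Cr³⁺(aq), Q = [Cr³⁺(aq)]^2 / [Hg²⁺(aq)]^3 = 5.14×10^4, giving log Q = 4.711.
E = E° − (0.0621/n)·log Q = +1.59 − (0.0621/6)(4.711) = +1.54 V.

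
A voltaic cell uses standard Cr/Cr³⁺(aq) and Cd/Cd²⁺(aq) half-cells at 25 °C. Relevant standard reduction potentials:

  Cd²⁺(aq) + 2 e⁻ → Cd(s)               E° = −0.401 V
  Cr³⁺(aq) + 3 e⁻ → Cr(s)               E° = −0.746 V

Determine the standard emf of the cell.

+0.345 V

Of the two couples in this cell, the one with the more positive reduction potential is reduced at the cathode: here that is Cd²⁺/Cd (−0.401 V); Cr³⁺/Cr (−0.746 V) is the anode.
E°cell = E°(cathode) − E°(anode) = −0.401 − (−0.746) = +0.345 V.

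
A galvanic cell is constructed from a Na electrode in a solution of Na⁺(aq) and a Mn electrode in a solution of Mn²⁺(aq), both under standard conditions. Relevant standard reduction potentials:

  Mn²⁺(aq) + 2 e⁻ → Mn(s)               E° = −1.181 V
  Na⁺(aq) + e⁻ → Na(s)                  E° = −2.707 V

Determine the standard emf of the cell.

+1.526 V

The Mn²⁺/Mn couple has the higher E°, so Mn ion is reduced (cathode) and Na is oxidized (anode).
E°cell = E°(cathode) − E°(anode) = −1.181 − (−2.707) = +1.526 V.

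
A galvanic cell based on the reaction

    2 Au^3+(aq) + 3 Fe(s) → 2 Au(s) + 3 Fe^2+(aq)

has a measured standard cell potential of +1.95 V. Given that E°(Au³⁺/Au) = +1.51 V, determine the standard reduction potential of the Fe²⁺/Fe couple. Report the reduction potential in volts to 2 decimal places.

In the reaction as written the Au³⁺/Au couple is reduced (cathode) and Fe²⁺/Fe is oxidized (anode), so E°cell = E°(Au³⁺/Au) − E°(Fe²⁺/Fe).
E°(Fe²⁺/Fe) = E°(cathode) − E°cell = +1.51 − (+1.95) = −0.44 V.

−0.44 V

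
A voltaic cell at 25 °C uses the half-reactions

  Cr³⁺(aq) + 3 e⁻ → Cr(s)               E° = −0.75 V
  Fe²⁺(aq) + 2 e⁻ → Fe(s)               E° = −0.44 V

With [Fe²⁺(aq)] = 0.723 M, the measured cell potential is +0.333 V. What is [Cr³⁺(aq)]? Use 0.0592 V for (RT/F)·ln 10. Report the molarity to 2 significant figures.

0.042 M

Fe²⁺/Fe is the cathode (higher E°); E°cell = −0.44 − (−0.75) = +0.31 V with n = 6.
Since E = E° − (0.0592/n)·log Q, log Q = n(E° − E)/0.0592 = −2.331.
Balancing electrons gives 3 Fe²⁺(aq) + 2 Cr(s) → 3 Fe(s) + 2 Cr³⁺(aq); thus Q = [Cr³⁺(aq)]^2 / [Fe²⁺(aq)]^3.
Solving for the unknown gives log [Cr³⁺(aq)] = −1.377, so [Cr³⁺(aq)] ≈ 0.042 M.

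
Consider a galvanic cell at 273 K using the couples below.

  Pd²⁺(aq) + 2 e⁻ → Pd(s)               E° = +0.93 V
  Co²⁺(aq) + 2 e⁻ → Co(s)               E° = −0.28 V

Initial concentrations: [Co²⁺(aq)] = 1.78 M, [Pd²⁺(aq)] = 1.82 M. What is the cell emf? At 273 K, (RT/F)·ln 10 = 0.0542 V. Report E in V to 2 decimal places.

Pd²⁺/Pd is reduced (cathode, E° = +0.93 V) and Co²⁺/Co is oxidized (anode).
The standard potential is +0.93 − (−0.28) = +1.21 V and the balanced reaction transfers n = 2 electrons.
For the overall reaction Pd²⁺(aq) + Co(s) → Pd(s) + Co²⁺(aq), Q = [Co²⁺(aq)] / [Pd²⁺(aq)] = 0.978, giving log Q = −0.010.
Applying E = E° − (RT ln10/nF)·log Q gives +1.21 − (0.0542/2)(−0.010) = +1.21 V.

+1.21 V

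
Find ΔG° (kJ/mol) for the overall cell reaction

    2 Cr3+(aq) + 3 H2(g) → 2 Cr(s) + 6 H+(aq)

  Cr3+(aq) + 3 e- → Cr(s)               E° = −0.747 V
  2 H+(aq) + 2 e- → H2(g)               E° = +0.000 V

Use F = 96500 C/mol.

In the reaction as written Cr3+(aq) is reduced, so the Cr³⁺/Cr couple is the cathode and 2H⁺/H₂ is the anode.
E°cell = −0.747 − (+0.000) = −0.747 V; balancing electrons gives n = 6.
ΔG° = −nFE°cell = −(6)(96500)(−0.747) J/mol = +433 kJ/mol.

+433 kJ/mol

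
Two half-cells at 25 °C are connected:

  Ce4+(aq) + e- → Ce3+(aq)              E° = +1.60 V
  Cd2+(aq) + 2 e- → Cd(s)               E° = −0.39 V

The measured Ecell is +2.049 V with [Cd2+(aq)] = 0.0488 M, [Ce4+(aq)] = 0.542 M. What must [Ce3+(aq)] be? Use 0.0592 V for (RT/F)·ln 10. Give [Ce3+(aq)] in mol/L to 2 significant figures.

With Ce⁴⁺/Ce³⁺ at the cathode and Cd²⁺/Cd at the anode, E°cell = +1.60 − (−0.39) = +1.99 V (n = 2).
From the Nernst equation, log Q = n(E° − E)/0.0592 = 2·(+1.99 − (+2.049))/0.0592 = −1.993.
The balanced reaction is 2 Ce4+(aq) + Cd(s) → 2 Ce3+(aq) + Cd2+(aq), so Q = ([Ce3+(aq)]^2·[Cd2+(aq)]) / [Ce4+(aq)]^2.
Isolating [Ce3+(aq)] in Q = 10^{−1.993} yields log [Ce3+(aq)] = −0.607, i.e. 0.25 M.

0.25 M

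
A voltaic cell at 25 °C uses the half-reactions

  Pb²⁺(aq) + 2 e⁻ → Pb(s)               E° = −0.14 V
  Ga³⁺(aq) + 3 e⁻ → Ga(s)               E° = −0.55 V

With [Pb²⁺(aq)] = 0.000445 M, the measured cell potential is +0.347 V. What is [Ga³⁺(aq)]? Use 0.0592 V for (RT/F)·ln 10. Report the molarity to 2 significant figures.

0.015 M

Pb²⁺/Pb is the cathode (higher E°); E°cell = −0.14 − (−0.55) = +0.41 V with n = 6.
From the Nernst equation, log Q = n(E° − E)/0.0592 = 6·(+0.41 − (+0.347))/0.0592 = 6.385.
The balanced reaction is 3 Pb²⁺(aq) + 2 Ga(s) → 3 Pb(s) + 2 Ga³⁺(aq), so Q = [Ga³⁺(aq)]^2 / [Pb²⁺(aq)]^3.
Substituting the known concentrations and solving, log [Ga³⁺(aq)] = −1.835 and [Ga³⁺(aq)] = 0.015 M.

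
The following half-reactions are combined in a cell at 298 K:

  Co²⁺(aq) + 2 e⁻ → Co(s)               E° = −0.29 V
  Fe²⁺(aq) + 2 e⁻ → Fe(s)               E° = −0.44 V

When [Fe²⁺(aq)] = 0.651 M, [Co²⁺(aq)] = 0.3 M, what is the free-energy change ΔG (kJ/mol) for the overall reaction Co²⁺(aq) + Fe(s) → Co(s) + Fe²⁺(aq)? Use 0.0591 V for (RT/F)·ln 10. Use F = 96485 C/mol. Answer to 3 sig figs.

−27.0 kJ/mol

With Co²⁺/Co reduced at the cathode, E°cell = −0.29 − (−0.44) = +0.15 V and n = 2.
The reaction quotient is [Fe²⁺(aq)] / [Co²⁺(aq)] = 2.17; by Nernst, E = +0.15 − (0.0591/2)(0.336) = +0.1401 V.
Finally ΔG = −nFE = −(2)(96485 C/mol)(+0.1401 V) = −27.0 kJ/mol.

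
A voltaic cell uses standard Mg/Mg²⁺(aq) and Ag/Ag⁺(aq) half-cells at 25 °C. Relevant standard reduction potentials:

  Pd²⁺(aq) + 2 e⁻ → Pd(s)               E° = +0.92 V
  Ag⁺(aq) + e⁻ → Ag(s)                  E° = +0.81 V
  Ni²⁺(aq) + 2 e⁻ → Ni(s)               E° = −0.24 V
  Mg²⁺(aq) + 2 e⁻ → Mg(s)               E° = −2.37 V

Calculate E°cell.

The Ag⁺/Ag couple has the higher E°, so Ag ion is reduced (cathode) and Mg is oxidized (anode).
E°cell = E°(cathode) − E°(anode) = +0.81 − (−2.37) = +3.18 V.

+3.18 V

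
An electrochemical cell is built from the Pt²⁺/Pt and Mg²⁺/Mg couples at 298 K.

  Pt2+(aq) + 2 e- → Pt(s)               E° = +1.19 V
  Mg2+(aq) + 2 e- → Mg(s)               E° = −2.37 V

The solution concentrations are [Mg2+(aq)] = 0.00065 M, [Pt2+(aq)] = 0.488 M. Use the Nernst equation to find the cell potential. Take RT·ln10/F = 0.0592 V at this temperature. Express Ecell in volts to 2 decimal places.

Since E°(Pt²⁺/Pt) > E°(Mg²⁺/Mg), Pt²⁺/Pt serves as the cathode.
The standard potential is +1.19 − (−2.37) = +3.56 V and the balanced reaction transfers n = 2 electrons.
For the overall reaction Pt2+(aq) + Mg(s) → Pt(s) + Mg2+(aq), Q = [Mg2+(aq)] / [Pt2+(aq)] = 0.00133, giving log Q = −2.876.
By the Nernst equation, E = +3.56 − (0.0592/2)·(−2.876) = +3.65 V.

+3.65 V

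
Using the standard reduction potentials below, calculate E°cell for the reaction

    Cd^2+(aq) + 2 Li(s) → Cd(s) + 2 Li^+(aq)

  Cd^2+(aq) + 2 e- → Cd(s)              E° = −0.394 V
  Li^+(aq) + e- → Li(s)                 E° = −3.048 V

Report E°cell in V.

+2.654 V

In the reaction as written, Cd^2+(aq) is reduced (cathode) and Li^+(aq) is produced by oxidation at the anode.
E°cell = E°(cathode) − E°(anode) = −0.394 − (−3.048) = +2.654 V.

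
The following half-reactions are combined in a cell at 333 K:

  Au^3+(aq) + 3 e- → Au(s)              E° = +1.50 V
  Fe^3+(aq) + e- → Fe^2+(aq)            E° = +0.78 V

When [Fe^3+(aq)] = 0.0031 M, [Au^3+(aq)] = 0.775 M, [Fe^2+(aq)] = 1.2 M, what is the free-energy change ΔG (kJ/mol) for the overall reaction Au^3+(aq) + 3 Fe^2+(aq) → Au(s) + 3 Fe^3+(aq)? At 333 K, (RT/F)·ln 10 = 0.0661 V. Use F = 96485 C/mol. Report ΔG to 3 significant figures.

−257 kJ/mol

With Au³⁺/Au reduced at the cathode, E°cell = +1.50 − (+0.78) = +0.72 V and n = 3.
Here Q = [Fe^3+(aq)]^3 / ([Au^3+(aq)]·[Fe^2+(aq)]^3) = 2.22×10^−8 (log Q = −7.653), giving E = +0.72 − (0.0661/3)·(−7.653) = +0.8886 V.
Finally ΔG = −nFE = −(3)(96485 C/mol)(+0.8886 V) = −257 kJ/mol.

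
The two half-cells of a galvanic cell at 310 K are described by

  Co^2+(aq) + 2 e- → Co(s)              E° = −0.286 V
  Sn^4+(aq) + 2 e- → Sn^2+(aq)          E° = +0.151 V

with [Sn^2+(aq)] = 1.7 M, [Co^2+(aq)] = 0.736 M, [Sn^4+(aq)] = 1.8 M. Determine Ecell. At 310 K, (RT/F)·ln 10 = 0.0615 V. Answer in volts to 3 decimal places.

The Sn⁴⁺/Sn²⁺ couple has the more positive E°, so it is the cathode; Co²⁺/Co is the anode.
E°cell = +0.151 − (−0.286) = +0.437 V, with n = 2 electrons transferred.
Balancing gives Sn^4+(aq) + Co(s) → Sn^2+(aq) + Co^2+(aq); hence Q = ([Sn^2+(aq)]·[Co^2+(aq)]) / [Sn^4+(aq)] = 0.695 (log Q = −0.158).
By the Nernst equation, E = +0.437 − (0.0615/2)·(−0.158) = +0.442 V.

+0.442 V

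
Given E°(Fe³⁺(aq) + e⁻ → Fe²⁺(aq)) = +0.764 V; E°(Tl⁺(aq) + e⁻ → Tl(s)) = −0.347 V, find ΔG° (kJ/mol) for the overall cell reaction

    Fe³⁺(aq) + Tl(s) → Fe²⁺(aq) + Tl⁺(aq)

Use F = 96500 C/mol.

−107 kJ/mol

In the reaction as written Fe³⁺(aq) is reduced, so the Fe³⁺/Fe²⁺ couple is the cathode and Tl⁺/Tl is the anode.
E°cell = +0.764 − (−0.347) = +1.111 V; balancing electrons gives n = 1.
ΔG° = −nFE°cell = −(1)(96500)(+1.111) J/mol = −107 kJ/mol.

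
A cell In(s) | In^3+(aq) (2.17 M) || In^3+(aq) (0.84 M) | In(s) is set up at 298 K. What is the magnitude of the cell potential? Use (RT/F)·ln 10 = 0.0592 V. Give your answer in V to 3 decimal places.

For a concentration cell E°cell = 0, since both electrodes use the same couple.
The compartment with the higher In^3+(aq) concentration (2.17 M) acts as the cathode; ions are reduced there and produced at the dilute (0.84 M) anode.
With n = 3, Ecell = −(0.0592/3)·log([dilute]/[conc]) = −(0.0592/3)·log(0.84/2.17) = +0.008 V.

0.008 V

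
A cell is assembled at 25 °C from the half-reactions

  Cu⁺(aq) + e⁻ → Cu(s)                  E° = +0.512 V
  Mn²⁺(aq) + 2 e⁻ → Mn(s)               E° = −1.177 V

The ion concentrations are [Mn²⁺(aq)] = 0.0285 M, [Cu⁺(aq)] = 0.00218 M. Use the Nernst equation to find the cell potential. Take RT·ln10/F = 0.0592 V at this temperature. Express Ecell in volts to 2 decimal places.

+1.58 V

Cu⁺/Cu is reduced (cathode, E° = +0.512 V) and Mn²⁺/Mn is oxidized (anode).
E°cell = +0.512 − (−1.177) = +1.689 V, with n = 2 electrons transferred.
For the overall reaction 2 Cu⁺(aq) + Mn(s) → 2 Cu(s) + Mn²⁺(aq), Q = [Mn²⁺(aq)] / [Cu⁺(aq)]^2 = 6×10^3, giving log Q = 3.778.
By the Nernst equation, E = +1.689 − (0.0592/2)·(3.778) = +1.58 V.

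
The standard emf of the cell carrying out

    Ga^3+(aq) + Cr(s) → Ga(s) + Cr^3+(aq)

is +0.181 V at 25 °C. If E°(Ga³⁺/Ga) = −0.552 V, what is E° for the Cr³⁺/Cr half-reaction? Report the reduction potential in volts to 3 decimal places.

In the reaction as written the Ga³⁺/Ga couple is reduced (cathode) and Cr³⁺/Cr is oxidized (anode), so E°cell = E°(Ga³⁺/Ga) − E°(Cr³⁺/Cr).
E°(Cr³⁺/Cr) = E°(cathode) − E°cell = −0.552 − (+0.181) = −0.733 V.

−0.733 V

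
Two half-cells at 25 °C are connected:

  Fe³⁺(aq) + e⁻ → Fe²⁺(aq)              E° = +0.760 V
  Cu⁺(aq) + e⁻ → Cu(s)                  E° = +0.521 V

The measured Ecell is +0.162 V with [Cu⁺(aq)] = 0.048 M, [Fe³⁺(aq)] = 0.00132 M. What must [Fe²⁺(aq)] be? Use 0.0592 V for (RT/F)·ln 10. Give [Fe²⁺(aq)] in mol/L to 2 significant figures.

With Fe³⁺/Fe²⁺ at the cathode and Cu⁺/Cu at the anode, E°cell = +0.760 − (+0.521) = +0.239 V (n = 1).
From the Nernst equation, log Q = n(E° − E)/0.0592 = 1·(+0.239 − (+0.162))/0.0592 = 1.301.
The balanced reaction is Fe³⁺(aq) + Cu(s) → Fe²⁺(aq) + Cu⁺(aq), so Q = ([Fe²⁺(aq)]·[Cu⁺(aq)]) / [Fe³⁺(aq)].
Solving for the unknown gives log [Fe²⁺(aq)] = −0.260, so [Fe²⁺(aq)] ≈ 0.55 M.

0.55 M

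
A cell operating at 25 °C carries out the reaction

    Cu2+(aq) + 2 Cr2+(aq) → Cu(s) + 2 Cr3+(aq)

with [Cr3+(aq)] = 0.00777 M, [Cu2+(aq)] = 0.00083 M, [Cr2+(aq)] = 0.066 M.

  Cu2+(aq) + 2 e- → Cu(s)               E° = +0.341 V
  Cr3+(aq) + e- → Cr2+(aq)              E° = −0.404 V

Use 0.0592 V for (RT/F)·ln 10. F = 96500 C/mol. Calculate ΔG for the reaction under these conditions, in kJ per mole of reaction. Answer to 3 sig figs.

With Cu²⁺/Cu reduced at the cathode, E°cell = +0.341 − (−0.404) = +0.745 V and n = 2.
The reaction quotient is [Cr3+(aq)]^2 / ([Cu2+(aq)]·[Cr2+(aq)]^2) = 16.7; by Nernst, E = +0.745 − (0.0592/2)(1.223) = +0.7088 V.
ΔG = −nFE = −(2)(96500)(+0.7088) J/mol = −137 kJ/mol.

−137 kJ/mol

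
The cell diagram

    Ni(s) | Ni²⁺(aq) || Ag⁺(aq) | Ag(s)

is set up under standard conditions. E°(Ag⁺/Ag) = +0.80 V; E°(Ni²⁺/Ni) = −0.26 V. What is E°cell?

+1.06 V

By convention the left-hand electrode in cell notation is the anode (oxidation) and the right-hand electrode is the cathode (reduction).
E°cell = E°(right) − E°(left) = +0.80 − (−0.26) = +1.06 V.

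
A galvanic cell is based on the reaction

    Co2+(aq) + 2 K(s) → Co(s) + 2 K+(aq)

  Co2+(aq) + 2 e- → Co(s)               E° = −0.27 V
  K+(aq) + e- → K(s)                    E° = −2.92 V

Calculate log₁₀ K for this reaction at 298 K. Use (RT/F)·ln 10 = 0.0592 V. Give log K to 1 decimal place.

The Co²⁺/Co couple is reduced (cathode); E°cell = −0.27 − (−2.92) = +2.65 V with n = 2.
At equilibrium E = 0, so log K = nE°cell / 0.0592 = (2)(+2.65) / 0.0592 = 89.5.

log K = 89.5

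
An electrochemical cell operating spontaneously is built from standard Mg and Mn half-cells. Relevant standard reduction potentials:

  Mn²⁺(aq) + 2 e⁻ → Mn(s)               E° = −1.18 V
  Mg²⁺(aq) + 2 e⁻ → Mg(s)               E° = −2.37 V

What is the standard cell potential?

+1.19 V

Of the two couples in this cell, the one with the more positive reduction potential is reduced at the cathode: here that is Mn²⁺/Mn (−1.18 V); Mg²⁺/Mg (−2.37 V) is the anode.
E°cell = E°(cathode) − E°(anode) = −1.18 − (−2.37) = +1.19 V.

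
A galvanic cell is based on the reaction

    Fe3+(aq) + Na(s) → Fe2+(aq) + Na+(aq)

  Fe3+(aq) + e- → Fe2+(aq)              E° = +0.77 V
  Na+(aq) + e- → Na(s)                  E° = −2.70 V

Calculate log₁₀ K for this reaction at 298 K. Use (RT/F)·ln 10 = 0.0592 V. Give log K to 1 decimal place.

The Fe³⁺/Fe²⁺ couple is reduced (cathode); E°cell = +0.77 − (−2.70) = +3.47 V with n = 1.
At equilibrium E = 0, so log K = nE°cell / 0.0592 = (1)(+3.47) / 0.0592 = 58.6.

log K = 58.6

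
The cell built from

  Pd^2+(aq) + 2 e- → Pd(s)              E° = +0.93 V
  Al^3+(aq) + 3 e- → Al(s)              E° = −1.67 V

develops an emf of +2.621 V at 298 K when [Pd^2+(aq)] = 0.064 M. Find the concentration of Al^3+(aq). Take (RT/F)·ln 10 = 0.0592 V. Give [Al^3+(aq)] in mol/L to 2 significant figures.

The Pd²⁺/Pd couple has the larger reduction potential, so it is the cathode: E°cell = +0.93 − (−1.67) = +2.60 V and n = 6.
Rearranging E = E° − (0.0592/n)·log Q gives log Q = 6(+2.60 − (+2.621))/0.0592 = −2.128.
Balancing electrons gives 3 Pd^2+(aq) + 2 Al(s) → 3 Pd(s) + 2 Al^3+(aq); thus Q = [Al^3+(aq)]^2 / [Pd^2+(aq)]^3.
Isolating [Al^3+(aq)] in Q = 10^{−2.128} yields log [Al^3+(aq)] = −2.855, i.e. 0.0014 M.

0.0014 M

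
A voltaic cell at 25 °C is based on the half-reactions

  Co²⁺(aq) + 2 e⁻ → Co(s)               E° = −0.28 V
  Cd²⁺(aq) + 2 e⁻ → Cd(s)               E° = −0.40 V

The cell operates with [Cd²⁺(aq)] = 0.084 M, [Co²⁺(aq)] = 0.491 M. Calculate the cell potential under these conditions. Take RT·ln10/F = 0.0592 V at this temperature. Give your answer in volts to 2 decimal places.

Since E°(Co²⁺/Co) > E°(Cd²⁺/Cd), Co²⁺/Co serves as the cathode.
E°cell = −0.28 − (−0.40) = +0.12 V, with n = 2 electrons transferred.
The balanced reaction is Co²⁺(aq) + Cd(s) → Co(s) + Cd²⁺(aq), so Q = [Cd²⁺(aq)] / [Co²⁺(aq)] = 0.171 and log Q = −0.767.
Applying E = E° − (RT ln10/nF)·log Q gives +0.12 − (0.0592/2)(−0.767) = +0.14 V.

+0.14 V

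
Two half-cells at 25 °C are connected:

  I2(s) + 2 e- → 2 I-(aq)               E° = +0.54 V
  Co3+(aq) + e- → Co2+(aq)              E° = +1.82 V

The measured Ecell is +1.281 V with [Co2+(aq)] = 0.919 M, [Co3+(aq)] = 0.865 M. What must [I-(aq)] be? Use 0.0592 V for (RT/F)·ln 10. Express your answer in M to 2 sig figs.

1.1 M

With Co³⁺/Co²⁺ at the cathode and I₂/I⁻ at the anode, E°cell = +1.82 − (+0.54) = +1.28 V (n = 2).
Rearranging E = E° − (0.0592/n)·log Q gives log Q = 2(+1.28 − (+1.281))/0.0592 = −0.034.
The balanced reaction is 2 Co3+(aq) + 2 I-(aq) → 2 Co2+(aq) + I2(s), so Q = [Co2+(aq)]^2 / ([Co3+(aq)]^2·[I-(aq)]^2).
Solving for the unknown gives log [I-(aq)] = 0.043, so [I-(aq)] ≈ 1.1 M.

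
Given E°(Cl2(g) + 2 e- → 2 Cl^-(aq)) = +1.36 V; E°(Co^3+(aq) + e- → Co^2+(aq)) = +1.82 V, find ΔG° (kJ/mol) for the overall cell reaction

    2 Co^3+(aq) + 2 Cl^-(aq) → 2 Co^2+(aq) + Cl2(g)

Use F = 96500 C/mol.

In the reaction as written Co^3+(aq) is reduced, so the Co³⁺/Co²⁺ couple is the cathode and Cl₂/Cl⁻ is the anode.
E°cell = +1.82 − (+1.36) = +0.46 V; balancing electrons gives n = 2.
ΔG° = −nFE°cell = −(2)(96500)(+0.46) J/mol = −88.8 kJ/mol.

−88.8 kJ/mol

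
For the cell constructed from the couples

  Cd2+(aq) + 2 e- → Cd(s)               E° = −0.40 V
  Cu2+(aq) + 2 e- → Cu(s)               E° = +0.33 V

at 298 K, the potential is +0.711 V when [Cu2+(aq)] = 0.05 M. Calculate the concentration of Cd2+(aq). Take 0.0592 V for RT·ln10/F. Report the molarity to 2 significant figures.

0.22 M

With Cu²⁺/Cu at the cathode and Cd²⁺/Cd at the anode, E°cell = +0.33 − (−0.40) = +0.73 V (n = 2).
Since E = E° − (0.0592/n)·log Q, log Q = n(E° − E)/0.0592 = 0.642.
Balancing electrons gives Cu2+(aq) + Cd(s) → Cu(s) + Cd2+(aq); thus Q = [Cd2+(aq)] / [Cu2+(aq)].
Substituting the known concentrations and solving, log [Cd2+(aq)] = −0.659 and [Cd2+(aq)] = 0.22 M.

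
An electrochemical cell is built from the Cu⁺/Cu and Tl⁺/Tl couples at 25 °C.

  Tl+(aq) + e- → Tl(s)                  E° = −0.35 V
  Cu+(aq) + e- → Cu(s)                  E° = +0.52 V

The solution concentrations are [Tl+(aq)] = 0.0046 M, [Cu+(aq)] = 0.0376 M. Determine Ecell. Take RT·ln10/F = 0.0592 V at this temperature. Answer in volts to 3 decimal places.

Cu⁺/Cu is reduced (cathode, E° = +0.52 V) and Tl⁺/Tl is oxidized (anode).
The standard potential is +0.52 − (−0.35) = +0.87 V and the balanced reaction transfers n = 1 electron.
The balanced reaction is Cu+(aq) + Tl(s) → Cu(s) + Tl+(aq), so Q = [Tl+(aq)] / [Cu+(aq)] = 0.122 and log Q = −0.912.
E = E° − (0.0592/n)·log Q = +0.87 − (0.0592/1)(−0.912) = +0.924 V.

+0.924 V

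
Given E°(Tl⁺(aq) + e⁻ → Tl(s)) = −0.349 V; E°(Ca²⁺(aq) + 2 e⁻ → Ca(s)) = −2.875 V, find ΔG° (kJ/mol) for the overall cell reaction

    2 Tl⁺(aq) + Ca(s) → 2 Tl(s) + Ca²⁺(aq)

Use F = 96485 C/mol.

In the reaction as written Tl⁺(aq) is reduced, so the Tl⁺/Tl couple is the cathode and Ca²⁺/Ca is the anode.
E°cell = −0.349 − (−2.875) = +2.526 V; balancing electrons gives n = 2.
ΔG° = −nFE°cell = −(2)(96485)(+2.526) J/mol = −487 kJ/mol.

−487 kJ/mol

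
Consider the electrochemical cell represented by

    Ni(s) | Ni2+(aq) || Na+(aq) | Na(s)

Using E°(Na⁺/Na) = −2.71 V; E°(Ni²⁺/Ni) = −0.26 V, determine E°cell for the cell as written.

By convention the left-hand electrode in cell notation is the anode (oxidation) and the right-hand electrode is the cathode (reduction).
E°cell = E°(right) − E°(left) = −2.71 − (−0.26) = −2.45 V.
The negative sign shows that, as written, the cell would require an external voltage to drive the reaction.

−2.45 V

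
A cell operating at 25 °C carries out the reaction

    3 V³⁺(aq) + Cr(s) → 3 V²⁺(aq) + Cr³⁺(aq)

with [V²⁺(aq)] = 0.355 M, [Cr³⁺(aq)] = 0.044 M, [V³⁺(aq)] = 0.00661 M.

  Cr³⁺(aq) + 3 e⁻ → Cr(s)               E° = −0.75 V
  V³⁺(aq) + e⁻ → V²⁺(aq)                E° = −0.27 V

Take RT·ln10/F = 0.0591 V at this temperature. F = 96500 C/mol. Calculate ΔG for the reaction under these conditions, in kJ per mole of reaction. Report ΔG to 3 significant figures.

−117 kJ/mol

With V³⁺/V²⁺ reduced at the cathode, E°cell = −0.27 − (−0.75) = +0.48 V and n = 3.
Q = ([V²⁺(aq)]^3·[Cr³⁺(aq)]) / [V³⁺(aq)]^3 = 6.82×10^3, so log Q = 3.834 and E = +0.48 − (0.0591/3)(3.834) = +0.4045 V.
Then ΔG = −nFE = −3 × 96500 × +0.4045 J/mol = −117 kJ/mol.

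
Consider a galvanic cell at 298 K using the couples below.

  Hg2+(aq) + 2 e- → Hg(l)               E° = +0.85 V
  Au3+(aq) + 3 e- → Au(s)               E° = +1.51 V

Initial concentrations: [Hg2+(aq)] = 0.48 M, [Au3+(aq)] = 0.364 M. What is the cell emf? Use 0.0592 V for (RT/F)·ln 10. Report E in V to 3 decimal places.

Since E°(Au³⁺/Au) > E°(Hg²⁺/Hg), Au³⁺/Au serves as the cathode.
E°cell = +1.51 − (+0.85) = +0.66 V, with n = 6 electrons transferred.
For the overall reaction 2 Au3+(aq) + 3 Hg(l) → 2 Au(s) + 3 Hg2+(aq), Q = [Hg2+(aq)]^3 / [Au3+(aq)]^2 = 0.835, giving log Q = −0.078.
E = E° − (0.0592/n)·log Q = +0.66 − (0.0592/6)(−0.078) = +0.661 V.

+0.661 V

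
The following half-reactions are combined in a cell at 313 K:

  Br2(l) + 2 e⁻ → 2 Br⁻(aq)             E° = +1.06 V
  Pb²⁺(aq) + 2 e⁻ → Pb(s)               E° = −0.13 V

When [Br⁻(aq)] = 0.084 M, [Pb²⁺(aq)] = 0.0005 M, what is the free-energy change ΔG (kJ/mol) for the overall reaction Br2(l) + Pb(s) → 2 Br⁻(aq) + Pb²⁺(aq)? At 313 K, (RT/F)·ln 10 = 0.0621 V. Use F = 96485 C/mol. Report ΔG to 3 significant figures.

−262 kJ/mol

The standard cell potential is +1.06 − (−0.13) = +1.19 V, with n = 2 electrons in the balanced equation.
Here Q = [Br⁻(aq)]^2·[Pb²⁺(aq)] = 3.53×10^−6 (log Q = −5.452), giving E = +1.19 − (0.0621/2)·(−5.452) = +1.3593 V.
Then ΔG = −nFE = −2 × 96485 × +1.3593 J/mol = −262 kJ/mol.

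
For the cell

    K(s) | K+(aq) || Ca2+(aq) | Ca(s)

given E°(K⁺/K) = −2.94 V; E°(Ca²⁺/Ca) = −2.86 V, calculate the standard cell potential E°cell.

By convention the left-hand electrode in cell notation is the anode (oxidation) and the right-hand electrode is the cathode (reduction).
E°cell = E°(right) − E°(left) = −2.86 − (−2.94) = +0.08 V.

+0.08 V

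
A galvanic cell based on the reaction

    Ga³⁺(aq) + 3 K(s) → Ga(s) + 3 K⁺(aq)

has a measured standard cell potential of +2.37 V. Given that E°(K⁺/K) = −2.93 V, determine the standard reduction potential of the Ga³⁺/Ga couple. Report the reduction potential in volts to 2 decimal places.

−0.56 V

In the reaction as written the Ga³⁺/Ga couple is reduced (cathode) and K⁺/K is oxidized (anode), so E°cell = E°(Ga³⁺/Ga) − E°(K⁺/K).
E°(Ga³⁺/Ga) = E°cell + E°(anode) = +2.37 + (−2.93) = −0.56 V.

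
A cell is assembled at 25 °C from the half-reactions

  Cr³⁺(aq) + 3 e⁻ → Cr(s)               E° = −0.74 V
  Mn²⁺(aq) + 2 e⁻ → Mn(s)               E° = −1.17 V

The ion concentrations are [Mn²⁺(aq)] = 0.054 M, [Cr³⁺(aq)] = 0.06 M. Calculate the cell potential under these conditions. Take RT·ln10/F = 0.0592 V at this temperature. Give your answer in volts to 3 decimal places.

+0.443 V

The Cr³⁺/Cr couple has the more positive E°, so it is the cathode; Mn²⁺/Mn is the anode.
E°cell = −0.74 − (−1.17) = +0.43 V, with n = 6 electrons transferred.
Balancing gives 2 Cr³⁺(aq) + 3 Mn(s) → 2 Cr(s) + 3 Mn²⁺(aq); hence Q = [Mn²⁺(aq)]^3 / [Cr³⁺(aq)]^2 = 0.0437 (log Q = −1.359).
E = E° − (0.0592/n)·log Q = +0.43 − (0.0592/6)(−1.359) = +0.443 V.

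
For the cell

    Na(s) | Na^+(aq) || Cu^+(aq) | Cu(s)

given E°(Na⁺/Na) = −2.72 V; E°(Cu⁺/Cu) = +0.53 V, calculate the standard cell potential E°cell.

+3.25 V

By convention the left-hand electrode in cell notation is the anode (oxidation) and the right-hand electrode is the cathode (reduction).
E°cell = E°(right) − E°(left) = +0.53 − (−2.72) = +3.25 V.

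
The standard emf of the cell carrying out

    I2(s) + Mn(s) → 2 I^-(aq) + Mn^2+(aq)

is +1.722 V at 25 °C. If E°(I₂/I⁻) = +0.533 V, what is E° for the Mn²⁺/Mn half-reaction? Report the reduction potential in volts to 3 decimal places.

In the reaction as written the I₂/I⁻ couple is reduced (cathode) and Mn²⁺/Mn is oxidized (anode), so E°cell = E°(I₂/I⁻) − E°(Mn²⁺/Mn).
E°(Mn²⁺/Mn) = E°(cathode) − E°cell = +0.533 − (+1.722) = −1.189 V.

−1.189 V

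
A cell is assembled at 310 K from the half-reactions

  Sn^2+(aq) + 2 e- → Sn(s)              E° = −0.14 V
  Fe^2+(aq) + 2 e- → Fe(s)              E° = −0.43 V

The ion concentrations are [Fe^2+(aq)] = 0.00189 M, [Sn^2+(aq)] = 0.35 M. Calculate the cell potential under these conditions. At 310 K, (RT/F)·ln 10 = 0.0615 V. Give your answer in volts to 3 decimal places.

+0.360 V

Since E°(Sn²⁺/Sn) > E°(Fe²⁺/Fe), Sn²⁺/Sn serves as the cathode.
E°cell = −0.14 − (−0.43) = +0.29 V, with n = 2 electrons transferred.
For the overall reaction Sn^2+(aq) + Fe(s) → Sn(s) + Fe^2+(aq), Q = [Fe^2+(aq)] / [Sn^2+(aq)] = 0.0054, giving log Q = −2.268.
E = E° − (0.0615/n)·log Q = +0.29 − (0.0615/2)(−2.268) = +0.360 V.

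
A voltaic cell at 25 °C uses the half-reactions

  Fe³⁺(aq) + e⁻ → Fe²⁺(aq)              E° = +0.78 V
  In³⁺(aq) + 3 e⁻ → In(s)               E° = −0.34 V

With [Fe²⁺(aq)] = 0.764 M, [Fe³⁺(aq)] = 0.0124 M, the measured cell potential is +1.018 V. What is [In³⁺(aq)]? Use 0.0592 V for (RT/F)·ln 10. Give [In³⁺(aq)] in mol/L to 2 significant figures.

Fe³⁺/Fe²⁺ is the cathode (higher E°); E°cell = +0.78 − (−0.34) = +1.12 V with n = 3.
Since E = E° − (0.0592/n)·log Q, log Q = n(E° − E)/0.0592 = 5.169.
Balancing electrons gives 3 Fe³⁺(aq) + In(s) → 3 Fe²⁺(aq) + In³⁺(aq); thus Q = ([Fe²⁺(aq)]^3·[In³⁺(aq)]) / [Fe³⁺(aq)]^3.
Solving for the unknown gives log [In³⁺(aq)] = −0.200, so [In³⁺(aq)] ≈ 0.63 M.

0.63 M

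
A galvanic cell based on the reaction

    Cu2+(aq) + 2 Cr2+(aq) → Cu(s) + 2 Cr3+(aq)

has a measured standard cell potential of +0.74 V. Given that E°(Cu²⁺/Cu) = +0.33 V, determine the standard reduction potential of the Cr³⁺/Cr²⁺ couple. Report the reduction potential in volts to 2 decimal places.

−0.41 V

In the reaction as written the Cu²⁺/Cu couple is reduced (cathode) and Cr³⁺/Cr²⁺ is oxidized (anode), so E°cell = E°(Cu²⁺/Cu) − E°(Cr³⁺/Cr²⁺).
E°(Cr³⁺/Cr²⁺) = E°(cathode) − E°cell = +0.33 − (+0.74) = −0.41 V.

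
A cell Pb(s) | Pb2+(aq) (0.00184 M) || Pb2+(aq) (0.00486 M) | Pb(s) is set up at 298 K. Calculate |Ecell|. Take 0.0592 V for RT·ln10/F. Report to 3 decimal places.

For a concentration cell E°cell = 0, since both electrodes use the same couple.
The compartment with the higher Pb2+(aq) concentration (0.00486 M) acts as the cathode; ions are reduced there and produced at the dilute (0.00184 M) anode.
With n = 2, Ecell = −(0.0592/2)·log([dilute]/[conc]) = −(0.0592/2)·log(0.00184/0.00486) = +0.012 V.

0.012 V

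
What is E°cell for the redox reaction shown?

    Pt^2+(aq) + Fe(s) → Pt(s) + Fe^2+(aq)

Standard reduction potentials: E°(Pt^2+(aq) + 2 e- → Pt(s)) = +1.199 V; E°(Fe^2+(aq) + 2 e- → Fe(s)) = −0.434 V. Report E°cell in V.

+1.633 V

In the reaction as written, Pt^2+(aq) is reduced (cathode) and Fe^2+(aq) is produced by oxidation at the anode.
E°cell = E°(cathode) − E°(anode) = +1.199 − (−0.434) = +1.633 V.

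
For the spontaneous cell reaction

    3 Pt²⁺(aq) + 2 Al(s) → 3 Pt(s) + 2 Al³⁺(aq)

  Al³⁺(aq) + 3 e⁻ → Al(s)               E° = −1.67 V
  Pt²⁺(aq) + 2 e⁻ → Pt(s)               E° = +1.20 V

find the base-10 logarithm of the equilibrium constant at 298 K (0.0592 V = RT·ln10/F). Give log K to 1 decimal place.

log K = 290.9

The Pt²⁺/Pt couple is reduced (cathode); E°cell = +1.20 − (−1.67) = +2.87 V with n = 6.
At equilibrium E = 0, so log K = nE°cell / 0.0592 = (6)(+2.87) / 0.0592 = 290.9.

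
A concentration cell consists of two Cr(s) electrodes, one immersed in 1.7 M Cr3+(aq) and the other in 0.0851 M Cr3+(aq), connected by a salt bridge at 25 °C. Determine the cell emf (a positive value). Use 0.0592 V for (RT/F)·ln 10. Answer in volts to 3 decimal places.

For a concentration cell E°cell = 0, since both electrodes use the same couple.
The compartment with the higher Cr3+(aq) concentration (1.7 M) acts as the cathode; ions are reduced there and produced at the dilute (0.0851 M) anode.
With n = 3, Ecell = −(0.0592/3)·log([dilute]/[conc]) = −(0.0592/3)·log(0.0851/1.7) = +0.026 V.

0.026 V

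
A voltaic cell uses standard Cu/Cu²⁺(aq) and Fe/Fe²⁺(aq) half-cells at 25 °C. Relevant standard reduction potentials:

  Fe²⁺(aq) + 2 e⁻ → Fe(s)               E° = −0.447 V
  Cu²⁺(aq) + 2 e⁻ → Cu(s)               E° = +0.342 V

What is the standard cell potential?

The Cu²⁺/Cu couple has the higher E°, so Cu ion is reduced (cathode) and Fe is oxidized (anode).
E°cell = E°(cathode) − E°(anode) = +0.342 − (−0.447) = +0.789 V.

+0.789 V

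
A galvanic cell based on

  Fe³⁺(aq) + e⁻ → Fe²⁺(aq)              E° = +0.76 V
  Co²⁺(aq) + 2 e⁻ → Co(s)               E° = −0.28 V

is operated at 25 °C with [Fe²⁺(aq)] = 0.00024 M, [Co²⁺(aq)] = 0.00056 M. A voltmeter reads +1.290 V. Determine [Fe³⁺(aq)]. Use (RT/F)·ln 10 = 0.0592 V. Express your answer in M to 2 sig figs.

0.095 M

With Fe³⁺/Fe²⁺ at the cathode and Co²⁺/Co at the anode, E°cell = +0.76 − (−0.28) = +1.04 V (n = 2).
Rearranging E = E° − (0.0592/n)·log Q gives log Q = 2(+1.04 − (+1.290))/0.0592 = −8.446.
The balanced reaction is 2 Fe³⁺(aq) + Co(s) → 2 Fe²⁺(aq) + Co²⁺(aq), so Q = ([Fe²⁺(aq)]^2·[Co²⁺(aq)]) / [Fe³⁺(aq)]^2.
Substituting the known concentrations and solving, log [Fe³⁺(aq)] = −1.023 and [Fe³⁺(aq)] = 0.095 M.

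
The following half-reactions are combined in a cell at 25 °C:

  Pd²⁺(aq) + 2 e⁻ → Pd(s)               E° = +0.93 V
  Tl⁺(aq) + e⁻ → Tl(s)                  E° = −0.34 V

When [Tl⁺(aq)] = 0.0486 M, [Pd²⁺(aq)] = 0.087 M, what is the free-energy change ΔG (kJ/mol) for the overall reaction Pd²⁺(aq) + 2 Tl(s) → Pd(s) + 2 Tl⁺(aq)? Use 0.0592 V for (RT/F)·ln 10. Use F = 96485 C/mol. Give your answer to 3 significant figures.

−254 kJ/mol

With Pd²⁺/Pd reduced at the cathode, E°cell = +0.93 − (−0.34) = +1.27 V and n = 2.
The reaction quotient is [Tl⁺(aq)]^2 / [Pd²⁺(aq)] = 0.0271; by Nernst, E = +1.27 − (0.0592/2)(−1.566) = +1.3164 V.
ΔG = −nFE = −(2)(96485)(+1.3164) J/mol = −254 kJ/mol.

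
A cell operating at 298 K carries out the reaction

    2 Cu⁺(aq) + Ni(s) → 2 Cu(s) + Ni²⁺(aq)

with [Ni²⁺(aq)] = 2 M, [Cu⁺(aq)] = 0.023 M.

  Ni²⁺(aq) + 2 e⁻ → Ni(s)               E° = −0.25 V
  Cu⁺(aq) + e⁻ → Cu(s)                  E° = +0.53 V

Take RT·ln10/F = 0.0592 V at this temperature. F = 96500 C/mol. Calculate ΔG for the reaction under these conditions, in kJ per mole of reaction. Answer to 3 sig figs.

−130 kJ/mol

E°cell = +0.53 − (−0.25) = +0.78 V; the balanced reaction transfers n = 2 electrons.
The reaction quotient is [Ni²⁺(aq)] / [Cu⁺(aq)]^2 = 3.78×10^3; by Nernst, E = +0.78 − (0.0592/2)(3.578) = +0.6741 V.
Then ΔG = −nFE = −2 × 96500 × +0.6741 J/mol = −130 kJ/mol.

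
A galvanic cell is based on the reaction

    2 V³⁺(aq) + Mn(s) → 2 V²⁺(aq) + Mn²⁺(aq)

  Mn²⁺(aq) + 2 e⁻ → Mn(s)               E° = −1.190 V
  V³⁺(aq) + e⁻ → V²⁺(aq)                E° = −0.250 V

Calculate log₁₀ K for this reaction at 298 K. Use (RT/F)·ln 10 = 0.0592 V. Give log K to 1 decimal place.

log K = 31.8

The V³⁺/V²⁺ couple is reduced (cathode); E°cell = −0.250 − (−1.190) = +0.940 V with n = 2.
At equilibrium E = 0, so log K = nE°cell / 0.0592 = (2)(+0.940) / 0.0592 = 31.8.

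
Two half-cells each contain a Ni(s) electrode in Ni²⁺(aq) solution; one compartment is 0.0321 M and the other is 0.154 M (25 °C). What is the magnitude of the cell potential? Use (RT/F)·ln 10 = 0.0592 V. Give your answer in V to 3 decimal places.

For a concentration cell E°cell = 0, since both electrodes use the same couple.
The compartment with the higher Ni²⁺(aq) concentration (0.154 M) acts as the cathode; ions are reduced there and produced at the dilute (0.0321 M) anode.
With n = 2, Ecell = −(0.0592/2)·log([dilute]/[conc]) = −(0.0592/2)·log(0.0321/0.154) = +0.020 V.

0.020 V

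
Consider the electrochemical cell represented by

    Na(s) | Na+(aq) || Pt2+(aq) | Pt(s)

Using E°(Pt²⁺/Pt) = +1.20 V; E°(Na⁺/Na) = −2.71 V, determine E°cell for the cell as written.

By convention the left-hand electrode in cell notation is the anode (oxidation) and the right-hand electrode is the cathode (reduction).
E°cell = E°(right) − E°(left) = +1.20 − (−2.71) = +3.91 V.

+3.91 V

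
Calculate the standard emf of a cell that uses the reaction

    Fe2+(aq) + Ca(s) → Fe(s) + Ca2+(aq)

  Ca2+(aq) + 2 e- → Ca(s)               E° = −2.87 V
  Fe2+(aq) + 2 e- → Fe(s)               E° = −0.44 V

In the reaction as written, Fe2+(aq) is reduced (cathode) and Ca2+(aq) is produced by oxidation at the anode.
E°cell = E°(cathode) − E°(anode) = −0.44 − (−2.87) = +2.43 V.

+2.43 V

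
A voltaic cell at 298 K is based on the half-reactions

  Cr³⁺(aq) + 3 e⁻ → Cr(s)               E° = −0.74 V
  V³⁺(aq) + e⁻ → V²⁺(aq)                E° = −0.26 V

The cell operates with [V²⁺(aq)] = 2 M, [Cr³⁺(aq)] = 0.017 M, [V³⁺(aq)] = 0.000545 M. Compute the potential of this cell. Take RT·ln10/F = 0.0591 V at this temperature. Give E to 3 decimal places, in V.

Since E°(V³⁺/V²⁺) > E°(Cr³⁺/Cr), V³⁺/V²⁺ serves as the cathode.
E°cell = E°cat − E°an = −0.26 − (−0.74) = +0.48 V; n = 3.
The balanced reaction is 3 V³⁺(aq) + Cr(s) → 3 V²⁺(aq) + Cr³⁺(aq), so Q = ([V²⁺(aq)]^3·[Cr³⁺(aq)]) / [V³⁺(aq)]^3 = 8.4×10^8 and log Q = 8.924.
E = E° − (0.0591/n)·log Q = +0.48 − (0.0591/3)(8.924) = +0.304 V.

+0.304 V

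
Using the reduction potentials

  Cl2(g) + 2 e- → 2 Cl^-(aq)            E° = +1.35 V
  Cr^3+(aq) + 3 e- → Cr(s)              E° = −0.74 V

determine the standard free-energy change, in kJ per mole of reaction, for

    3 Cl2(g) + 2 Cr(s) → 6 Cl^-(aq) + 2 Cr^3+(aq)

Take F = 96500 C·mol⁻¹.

−1210 kJ/mol

In the reaction as written Cl2(g) is reduced, so the Cl₂/Cl⁻ couple is the cathode and Cr³⁺/Cr is the anode.
E°cell = +1.35 − (−0.74) = +2.09 V; balancing electrons gives n = 6.
ΔG° = −nFE°cell = −(6)(96500)(+2.09) J/mol = −1210 kJ/mol.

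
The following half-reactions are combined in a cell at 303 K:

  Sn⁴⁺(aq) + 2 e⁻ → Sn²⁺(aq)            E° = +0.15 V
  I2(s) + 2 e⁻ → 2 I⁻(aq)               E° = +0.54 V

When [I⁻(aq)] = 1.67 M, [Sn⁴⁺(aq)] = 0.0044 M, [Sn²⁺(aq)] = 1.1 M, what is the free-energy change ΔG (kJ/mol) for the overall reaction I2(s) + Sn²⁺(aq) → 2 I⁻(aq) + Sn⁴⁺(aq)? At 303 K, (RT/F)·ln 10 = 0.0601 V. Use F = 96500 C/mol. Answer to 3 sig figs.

E°cell = +0.54 − (+0.15) = +0.39 V; the balanced reaction transfers n = 2 electrons.
Q = ([I⁻(aq)]^2·[Sn⁴⁺(aq)]) / [Sn²⁺(aq)] = 0.0112, so log Q = −1.953 and E = +0.39 − (0.0601/2)(−1.953) = +0.4487 V.
ΔG = −nFE = −(2)(96500)(+0.4487) J/mol = −86.6 kJ/mol.

−86.6 kJ/mol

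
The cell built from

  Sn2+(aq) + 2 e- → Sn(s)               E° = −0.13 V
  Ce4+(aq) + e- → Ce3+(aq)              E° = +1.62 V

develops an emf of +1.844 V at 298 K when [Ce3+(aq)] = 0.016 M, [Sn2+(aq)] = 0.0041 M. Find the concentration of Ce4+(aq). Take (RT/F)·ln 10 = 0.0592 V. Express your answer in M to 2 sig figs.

0.040 M

The Ce⁴⁺/Ce³⁺ couple has the larger reduction potential, so it is the cathode: E°cell = +1.62 − (−0.13) = +1.75 V and n = 2.
From the Nernst equation, log Q = n(E° − E)/0.0592 = 2·(+1.75 − (+1.844))/0.0592 = −3.176.
Balancing electrons gives 2 Ce4+(aq) + Sn(s) → 2 Ce3+(aq) + Sn2+(aq); thus Q = ([Ce3+(aq)]^2·[Sn2+(aq)]) / [Ce4+(aq)]^2.
Solving for the unknown gives log [Ce4+(aq)] = −1.401, so [Ce4+(aq)] ≈ 0.040 M.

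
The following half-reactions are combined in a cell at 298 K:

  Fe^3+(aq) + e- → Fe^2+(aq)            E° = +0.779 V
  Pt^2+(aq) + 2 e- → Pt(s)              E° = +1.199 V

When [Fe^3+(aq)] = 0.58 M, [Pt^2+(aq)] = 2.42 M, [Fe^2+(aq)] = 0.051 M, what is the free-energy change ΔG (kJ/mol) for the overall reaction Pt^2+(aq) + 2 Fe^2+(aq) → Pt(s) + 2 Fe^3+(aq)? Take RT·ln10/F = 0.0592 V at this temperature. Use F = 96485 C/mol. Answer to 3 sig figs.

−71.2 kJ/mol

With Pt²⁺/Pt reduced at the cathode, E°cell = +1.199 − (+0.779) = +0.420 V and n = 2.
The reaction quotient is [Fe^3+(aq)]^2 / ([Pt^2+(aq)]·[Fe^2+(aq)]^2) = 53.4; by Nernst, E = +0.420 − (0.0592/2)(1.728) = +0.3689 V.
Finally ΔG = −nFE = −(2)(96485 C/mol)(+0.3689 V) = −71.2 kJ/mol.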